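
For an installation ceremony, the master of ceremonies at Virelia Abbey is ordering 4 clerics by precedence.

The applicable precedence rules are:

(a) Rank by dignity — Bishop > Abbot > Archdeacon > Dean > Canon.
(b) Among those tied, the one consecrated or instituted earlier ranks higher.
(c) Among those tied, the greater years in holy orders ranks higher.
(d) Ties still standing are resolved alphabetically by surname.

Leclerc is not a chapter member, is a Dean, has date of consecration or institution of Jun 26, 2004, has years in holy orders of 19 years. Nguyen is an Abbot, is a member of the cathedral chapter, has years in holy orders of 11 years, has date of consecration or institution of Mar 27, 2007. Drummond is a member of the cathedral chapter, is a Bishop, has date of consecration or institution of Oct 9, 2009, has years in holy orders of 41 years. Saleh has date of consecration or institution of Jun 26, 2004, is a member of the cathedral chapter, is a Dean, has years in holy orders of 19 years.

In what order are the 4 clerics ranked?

By dignity: Drummond (Bishop); then Nguyen (Abbot); then Leclerc and Saleh (Dean).
Leclerc and Saleh both have date of consecration or institution Jun 26, 2004, so the next rule applies.
Leclerc and Saleh both have years in holy orders 19 years, so the next rule applies.
Among Leclerc and Saleh, alphabetically by surname: Leclerc before Saleh.
Full order: Drummond, Nguyen, Leclerc, Saleh.

Drummond, Nguyen, Leclerc, Saleh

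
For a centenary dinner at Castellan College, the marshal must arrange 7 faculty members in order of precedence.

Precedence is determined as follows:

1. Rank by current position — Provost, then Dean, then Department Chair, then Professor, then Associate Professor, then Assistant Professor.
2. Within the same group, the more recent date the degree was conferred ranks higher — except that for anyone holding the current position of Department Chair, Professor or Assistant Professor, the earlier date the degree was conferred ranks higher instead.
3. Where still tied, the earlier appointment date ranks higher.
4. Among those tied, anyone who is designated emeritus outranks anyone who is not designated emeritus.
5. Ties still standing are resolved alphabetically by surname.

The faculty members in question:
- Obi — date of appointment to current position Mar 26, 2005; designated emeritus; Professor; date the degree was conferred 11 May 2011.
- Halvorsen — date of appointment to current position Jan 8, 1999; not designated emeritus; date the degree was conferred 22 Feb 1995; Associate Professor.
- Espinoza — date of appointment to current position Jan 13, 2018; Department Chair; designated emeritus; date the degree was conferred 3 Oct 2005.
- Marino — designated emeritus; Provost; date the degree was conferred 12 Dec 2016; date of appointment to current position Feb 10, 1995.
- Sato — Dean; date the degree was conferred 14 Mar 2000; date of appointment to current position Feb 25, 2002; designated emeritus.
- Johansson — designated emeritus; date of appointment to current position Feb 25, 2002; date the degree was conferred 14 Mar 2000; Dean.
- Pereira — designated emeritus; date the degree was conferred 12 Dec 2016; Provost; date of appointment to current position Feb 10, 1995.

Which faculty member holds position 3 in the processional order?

Johansson

By current position: Marino and Pereira (Provost); then Johansson and Sato (Dean); then Espinoza (Department Chair); then Obi (Professor); then Halvorsen (Associate Professor).
Marino and Pereira both have date the degree was conferred 12 Dec 2016, so the next rule applies.
Marino and Pereira both have date of appointment to current position Feb 10, 1995, so the next rule applies.
Marino and Pereira are each designated emeritus, so the next rule applies.
Among Marino and Pereira, alphabetically by surname: Marino before Pereira.
Johansson and Sato both have date the degree was conferred 14 Mar 2000, so the next rule applies.
Johansson and Sato both have date of appointment to current position Feb 25, 2002, so the next rule applies.
Johansson and Sato are each designated emeritus, so the next rule applies.
Among Johansson and Sato, alphabetically by surname: Johansson before Sato.
Order: Marino, Pereira, Johansson, Sato, Espinoza, Obi, Halvorsen.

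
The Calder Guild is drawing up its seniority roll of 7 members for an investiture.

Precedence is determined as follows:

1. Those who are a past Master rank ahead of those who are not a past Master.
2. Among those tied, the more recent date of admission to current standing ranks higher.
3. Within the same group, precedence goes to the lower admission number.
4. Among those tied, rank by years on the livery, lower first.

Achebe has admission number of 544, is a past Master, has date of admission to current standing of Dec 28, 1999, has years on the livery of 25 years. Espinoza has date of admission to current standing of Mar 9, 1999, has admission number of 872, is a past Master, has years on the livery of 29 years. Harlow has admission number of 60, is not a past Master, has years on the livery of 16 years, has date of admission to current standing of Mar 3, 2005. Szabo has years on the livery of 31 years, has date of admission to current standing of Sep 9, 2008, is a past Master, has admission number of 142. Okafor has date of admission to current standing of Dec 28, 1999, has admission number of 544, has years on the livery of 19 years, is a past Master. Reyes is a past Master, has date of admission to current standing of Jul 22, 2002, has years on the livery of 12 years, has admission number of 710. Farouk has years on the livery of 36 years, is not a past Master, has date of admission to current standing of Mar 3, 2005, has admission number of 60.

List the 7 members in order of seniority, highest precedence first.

Szabo, Reyes, Okafor, Achebe, Espinoza, Harlow, Farouk

By the first rule: Szabo, Reyes, Okafor, Achebe and Espinoza (each a past Master); then Harlow and Farouk (both not a past Master).
Among Szabo, Reyes, Okafor, Achebe and Espinoza, by date of admission to current standing (later first): Szabo (Sep 9, 2008) before Reyes (Jul 22, 2002) before Okafor and Achebe (Dec 28, 1999) before Espinoza (Mar 9, 1999).
Okafor and Achebe both have admission number 544, so the next rule applies.
Among Okafor and Achebe, by years on the livery (lower first): Okafor (19 years) before Achebe (25 years).
Harlow and Farouk both have date of admission to current standing Mar 3, 2005, so the next rule applies.
Harlow and Farouk both have admission number 60, so the next rule applies.
Among Harlow and Farouk, by years on the livery (lower first): Harlow (16 years) before Farouk (36 years).
Full order: Szabo, Reyes, Okafor, Achebe, Espinoza, Harlow, Farouk.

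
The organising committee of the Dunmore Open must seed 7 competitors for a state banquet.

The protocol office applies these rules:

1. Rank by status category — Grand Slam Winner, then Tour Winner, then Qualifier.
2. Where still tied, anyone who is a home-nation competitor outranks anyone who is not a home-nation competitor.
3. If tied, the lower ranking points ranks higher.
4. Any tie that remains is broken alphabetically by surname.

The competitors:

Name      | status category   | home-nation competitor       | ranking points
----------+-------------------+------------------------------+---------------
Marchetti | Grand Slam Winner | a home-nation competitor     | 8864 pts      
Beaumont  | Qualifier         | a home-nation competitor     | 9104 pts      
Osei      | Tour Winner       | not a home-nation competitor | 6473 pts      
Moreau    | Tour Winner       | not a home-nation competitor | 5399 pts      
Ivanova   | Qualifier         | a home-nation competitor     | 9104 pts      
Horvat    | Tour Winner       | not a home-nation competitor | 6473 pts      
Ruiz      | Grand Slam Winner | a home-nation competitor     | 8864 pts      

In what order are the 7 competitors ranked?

Marchetti, Ruiz, Moreau, Horvat, Osei, Beaumont, Ivanova

By status category: Marchetti and Ruiz (Grand Slam Winner); then Moreau, Horvat and Osei (Tour Winner); then Beaumont and Ivanova (Qualifier).
Marchetti and Ruiz are each a home-nation competitor, so the next rule applies.
Marchetti and Ruiz both have ranking points 8864 pts, so the next rule applies.
Among Marchetti and Ruiz, alphabetically by surname: Marchetti before Ruiz.
Moreau, Horvat and Osei are each not a home-nation competitor, so the next rule applies.
Among Moreau, Horvat and Osei, by ranking points (lower first): Moreau (5399 pts) before Horvat and Osei (6473 pts).
Among Horvat and Osei, alphabetically by surname: Horvat before Osei.
Beaumont and Ivanova are each a home-nation competitor, so the next rule applies.
Beaumont and Ivanova both have ranking points 9104 pts, so the next rule applies.
Among Beaumont and Ivanova, alphabetically by surname: Beaumont before Ivanova.
Full order: Marchetti, Ruiz, Moreau, Horvat, Osei, Beaumont, Ivanova.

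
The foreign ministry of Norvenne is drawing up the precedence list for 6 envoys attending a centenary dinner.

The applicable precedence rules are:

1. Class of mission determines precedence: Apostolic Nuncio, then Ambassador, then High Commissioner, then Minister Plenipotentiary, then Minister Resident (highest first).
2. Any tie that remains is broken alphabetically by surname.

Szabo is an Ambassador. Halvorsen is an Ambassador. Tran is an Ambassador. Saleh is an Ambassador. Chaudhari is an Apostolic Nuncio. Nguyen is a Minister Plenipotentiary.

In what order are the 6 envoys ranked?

By class of mission: Chaudhari (Apostolic Nuncio); then Halvorsen, Saleh, Szabo and Tran (Ambassador); then Nguyen (Minister Plenipotentiary).
Among Halvorsen, Saleh, Szabo and Tran, alphabetically by surname: Halvorsen before Saleh before Szabo before Tran.
Full order: Chaudhari, Halvorsen, Saleh, Szabo, Tran, Nguyen.

Chaudhari, Halvorsen, Saleh, Szabo, Tran, Nguyen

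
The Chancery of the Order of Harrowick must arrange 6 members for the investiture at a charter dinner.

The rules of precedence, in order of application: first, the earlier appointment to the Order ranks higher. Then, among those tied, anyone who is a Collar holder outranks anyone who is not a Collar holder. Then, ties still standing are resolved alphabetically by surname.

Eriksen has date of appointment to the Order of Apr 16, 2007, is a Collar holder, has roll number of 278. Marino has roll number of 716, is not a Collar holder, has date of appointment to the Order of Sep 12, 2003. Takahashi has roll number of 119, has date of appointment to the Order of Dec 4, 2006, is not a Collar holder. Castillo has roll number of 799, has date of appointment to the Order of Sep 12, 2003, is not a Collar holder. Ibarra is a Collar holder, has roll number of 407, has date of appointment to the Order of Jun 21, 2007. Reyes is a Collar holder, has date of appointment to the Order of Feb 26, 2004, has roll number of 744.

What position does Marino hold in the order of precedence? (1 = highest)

By date of appointment to the Order (earlier first): Castillo and Marino (both Sep 12, 2003); then Reyes (Feb 26, 2004); then Takahashi (Dec 4, 2006); then Eriksen (Apr 16, 2007); then Ibarra (Jun 21, 2007).
Castillo and Marino are each not a Collar holder, so the next rule applies.
Among Castillo and Marino, alphabetically by surname: Castillo before Marino.
Order: Castillo, Marino, Reyes, Takahashi, Eriksen, Ibarra. So position 2.

2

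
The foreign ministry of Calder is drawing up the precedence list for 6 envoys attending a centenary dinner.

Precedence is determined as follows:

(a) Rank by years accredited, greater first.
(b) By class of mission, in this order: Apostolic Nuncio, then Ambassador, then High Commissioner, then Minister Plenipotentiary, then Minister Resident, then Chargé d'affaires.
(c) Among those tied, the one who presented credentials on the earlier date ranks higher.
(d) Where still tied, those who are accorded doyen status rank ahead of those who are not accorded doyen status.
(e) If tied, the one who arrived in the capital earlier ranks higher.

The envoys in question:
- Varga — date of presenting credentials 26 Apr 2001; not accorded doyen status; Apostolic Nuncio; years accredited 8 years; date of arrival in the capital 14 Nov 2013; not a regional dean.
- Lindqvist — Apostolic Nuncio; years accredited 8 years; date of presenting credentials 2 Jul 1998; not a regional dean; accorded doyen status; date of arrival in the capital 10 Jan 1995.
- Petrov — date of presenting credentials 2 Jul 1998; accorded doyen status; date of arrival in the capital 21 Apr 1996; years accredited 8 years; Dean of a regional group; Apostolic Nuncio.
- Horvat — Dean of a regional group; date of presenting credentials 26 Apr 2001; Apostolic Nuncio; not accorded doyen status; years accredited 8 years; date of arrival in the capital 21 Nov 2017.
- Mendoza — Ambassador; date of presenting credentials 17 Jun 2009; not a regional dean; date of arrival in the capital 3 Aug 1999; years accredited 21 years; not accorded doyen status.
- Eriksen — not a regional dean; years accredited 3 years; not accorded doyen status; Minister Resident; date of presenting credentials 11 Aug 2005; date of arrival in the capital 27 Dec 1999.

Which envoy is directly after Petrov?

Varga

By years accredited (higher first): Mendoza (21 years); then Lindqvist, Petrov, Varga and Horvat (each 8 years); then Eriksen (3 years).
Lindqvist, Petrov, Varga and Horvat are each Apostolic Nuncio, so the next rule applies.
Among Lindqvist, Petrov, Varga and Horvat, by date of presenting credentials (earlier first): Lindqvist and Petrov (2 Jul 1998) before Varga and Horvat (26 Apr 2001).
Lindqvist and Petrov are each accorded doyen status, so the next rule applies.
Among Lindqvist and Petrov, by date of arrival in the capital (earlier first): Lindqvist (10 Jan 1995) before Petrov (21 Apr 1996).
Varga and Horvat are each not accorded doyen status, so the next rule applies.
Among Varga and Horvat, by date of arrival in the capital (earlier first): Varga (14 Nov 2013) before Horvat (21 Nov 2017).
Order: Mendoza, Lindqvist, Petrov, Varga, Horvat, Eriksen.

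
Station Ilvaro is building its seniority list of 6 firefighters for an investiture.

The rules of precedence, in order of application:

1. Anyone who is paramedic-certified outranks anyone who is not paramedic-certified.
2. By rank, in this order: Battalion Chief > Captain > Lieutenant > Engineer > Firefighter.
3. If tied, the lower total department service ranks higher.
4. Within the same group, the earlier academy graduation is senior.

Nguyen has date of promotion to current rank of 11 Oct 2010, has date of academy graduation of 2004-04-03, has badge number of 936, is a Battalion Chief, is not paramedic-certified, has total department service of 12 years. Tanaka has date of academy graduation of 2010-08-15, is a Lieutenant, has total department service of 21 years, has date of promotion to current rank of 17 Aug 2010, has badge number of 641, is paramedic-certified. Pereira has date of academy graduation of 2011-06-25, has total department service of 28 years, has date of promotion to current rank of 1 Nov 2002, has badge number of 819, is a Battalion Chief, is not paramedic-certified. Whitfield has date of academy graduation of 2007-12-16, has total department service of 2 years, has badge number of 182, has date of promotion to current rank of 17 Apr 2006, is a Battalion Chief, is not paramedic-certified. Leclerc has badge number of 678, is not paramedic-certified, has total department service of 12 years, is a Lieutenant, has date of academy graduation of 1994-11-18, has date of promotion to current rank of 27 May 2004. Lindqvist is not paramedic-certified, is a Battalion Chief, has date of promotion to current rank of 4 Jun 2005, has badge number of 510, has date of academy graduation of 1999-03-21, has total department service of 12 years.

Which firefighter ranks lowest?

By the first rule: Tanaka (paramedic-certified); then Whitfield, Lindqvist, Nguyen, Pereira and Leclerc (each not paramedic-certified).
Among Whitfield, Lindqvist, Nguyen, Pereira and Leclerc, by rank: Whitfield, Lindqvist, Nguyen and Pereira (Battalion Chief) before Leclerc (Lieutenant).
Among Whitfield, Lindqvist, Nguyen and Pereira, by total department service (lower first): Whitfield (2 years) before Lindqvist and Nguyen (12 years) before Pereira (28 years).
Among Lindqvist and Nguyen, by date of academy graduation (earlier first): Lindqvist (1999-03-21) before Nguyen (2004-04-03).
Order: Tanaka, Whitfield, Lindqvist, Nguyen, Pereira, Leclerc.

Leclerc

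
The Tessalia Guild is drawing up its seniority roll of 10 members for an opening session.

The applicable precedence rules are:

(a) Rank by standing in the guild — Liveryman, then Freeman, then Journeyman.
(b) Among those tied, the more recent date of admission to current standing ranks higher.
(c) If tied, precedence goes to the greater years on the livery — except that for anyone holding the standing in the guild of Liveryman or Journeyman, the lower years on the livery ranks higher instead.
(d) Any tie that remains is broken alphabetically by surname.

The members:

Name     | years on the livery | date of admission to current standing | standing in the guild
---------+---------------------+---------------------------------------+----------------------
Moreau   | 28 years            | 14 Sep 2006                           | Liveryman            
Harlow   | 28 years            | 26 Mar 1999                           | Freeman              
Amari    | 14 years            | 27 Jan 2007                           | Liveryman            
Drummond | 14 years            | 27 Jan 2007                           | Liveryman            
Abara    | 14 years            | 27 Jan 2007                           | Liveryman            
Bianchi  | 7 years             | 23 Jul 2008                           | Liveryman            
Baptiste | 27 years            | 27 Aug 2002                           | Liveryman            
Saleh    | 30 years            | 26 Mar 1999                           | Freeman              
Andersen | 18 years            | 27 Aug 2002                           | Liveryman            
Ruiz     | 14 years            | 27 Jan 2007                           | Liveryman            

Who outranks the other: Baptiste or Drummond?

Drummond

By standing in the guild: Bianchi, Abara, Amari, Drummond, Ruiz, Moreau, Andersen and Baptiste (Liveryman); then Saleh and Harlow (Freeman).
Among Bianchi, Abara, Amari, Drummond, Ruiz, Moreau, Andersen and Baptiste, by date of admission to current standing (later first): Bianchi (23 Jul 2008) before Abara, Amari, Drummond and Ruiz (27 Jan 2007) before Moreau (14 Sep 2006) before Andersen and Baptiste (27 Aug 2002).
Abara, Amari, Drummond and Ruiz all have years on the livery 14 years, so the next rule applies.
Among Abara, Amari, Drummond and Ruiz, alphabetically by surname: Abara before Amari before Drummond before Ruiz.
Among Andersen and Baptiste, by years on the livery (lower first) (reversed rule for this group): Andersen (18 years) before Baptiste (27 years).
Saleh and Harlow both have date of admission to current standing 26 Mar 1999, so the next rule applies.
Among Saleh and Harlow, by years on the livery (higher first): Saleh (30 years) before Harlow (28 years).
So Drummond takes precedence.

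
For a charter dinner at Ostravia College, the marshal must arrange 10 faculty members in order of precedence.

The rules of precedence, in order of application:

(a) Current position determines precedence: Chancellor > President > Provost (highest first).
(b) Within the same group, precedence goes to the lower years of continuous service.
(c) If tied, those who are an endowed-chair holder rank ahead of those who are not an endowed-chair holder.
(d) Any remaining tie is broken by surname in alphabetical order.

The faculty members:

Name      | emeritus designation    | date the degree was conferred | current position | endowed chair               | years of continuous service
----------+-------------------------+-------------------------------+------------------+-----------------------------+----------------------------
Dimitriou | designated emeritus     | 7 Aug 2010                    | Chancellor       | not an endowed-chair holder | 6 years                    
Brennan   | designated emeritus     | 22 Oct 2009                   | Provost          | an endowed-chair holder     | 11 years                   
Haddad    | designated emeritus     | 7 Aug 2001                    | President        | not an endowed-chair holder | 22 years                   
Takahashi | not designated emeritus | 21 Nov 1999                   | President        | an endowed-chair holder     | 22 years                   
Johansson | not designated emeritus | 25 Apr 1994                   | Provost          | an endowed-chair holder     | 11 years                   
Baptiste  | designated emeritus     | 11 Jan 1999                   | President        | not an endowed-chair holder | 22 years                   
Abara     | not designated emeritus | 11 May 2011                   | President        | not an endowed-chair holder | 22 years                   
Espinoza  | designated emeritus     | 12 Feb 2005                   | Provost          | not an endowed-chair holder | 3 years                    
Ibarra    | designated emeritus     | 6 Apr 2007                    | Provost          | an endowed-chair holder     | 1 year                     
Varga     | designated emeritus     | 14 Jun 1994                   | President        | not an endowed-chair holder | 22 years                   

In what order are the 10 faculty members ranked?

Dimitriou, Takahashi, Abara, Baptiste, Haddad, Varga, Ibarra, Espinoza, Brennan, Johansson

By current position: Dimitriou (Chancellor); then Takahashi, Abara, Baptiste, Haddad and Varga (President); then Ibarra, Espinoza, Brennan and Johansson (Provost).
Takahashi, Abara, Baptiste, Haddad and Varga all have years of continuous service 22 years, so the next rule applies.
Among Takahashi, Abara, Baptiste, Haddad and Varga, an endowed-chair holder before not an endowed-chair holder: Takahashi (an endowed-chair holder) before Abara, Baptiste, Haddad and Varga (not an endowed-chair holder).
Among Abara, Baptiste, Haddad and Varga, alphabetically by surname: Abara before Baptiste before Haddad before Varga.
Among Ibarra, Espinoza, Brennan and Johansson, by years of continuous service (lower first): Ibarra (1 year) before Espinoza (3 years) before Brennan and Johansson (11 years).
Brennan and Johansson are each an endowed-chair holder, so the next rule applies.
Among Brennan and Johansson, alphabetically by surname: Brennan before Johansson.
Full order: Dimitriou, Takahashi, Abara, Baptiste, Haddad, Varga, Ibarra, Espinoza, Brennan, Johansson.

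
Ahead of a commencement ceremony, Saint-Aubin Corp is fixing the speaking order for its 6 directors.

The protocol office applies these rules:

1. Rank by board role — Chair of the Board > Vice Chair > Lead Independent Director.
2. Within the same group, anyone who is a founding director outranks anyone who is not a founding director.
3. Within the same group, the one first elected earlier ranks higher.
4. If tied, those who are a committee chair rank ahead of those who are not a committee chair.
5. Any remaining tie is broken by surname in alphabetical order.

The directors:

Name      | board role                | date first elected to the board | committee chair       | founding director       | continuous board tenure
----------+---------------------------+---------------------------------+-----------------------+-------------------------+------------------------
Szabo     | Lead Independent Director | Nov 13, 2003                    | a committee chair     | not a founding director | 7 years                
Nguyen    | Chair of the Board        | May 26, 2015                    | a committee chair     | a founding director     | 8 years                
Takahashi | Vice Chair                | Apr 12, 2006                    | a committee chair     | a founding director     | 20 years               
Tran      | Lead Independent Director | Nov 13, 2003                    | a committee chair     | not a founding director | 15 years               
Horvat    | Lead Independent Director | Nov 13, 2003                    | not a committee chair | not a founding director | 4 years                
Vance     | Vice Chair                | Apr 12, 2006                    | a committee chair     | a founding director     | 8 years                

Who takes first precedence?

Nguyen

By board role: Nguyen (Chair of the Board); then Takahashi and Vance (Vice Chair); then Szabo, Tran and Horvat (Lead Independent Director).
Takahashi and Vance are each a founding director, so the next rule applies.
Takahashi and Vance both have date first elected to the board Apr 12, 2006, so the next rule applies.
Takahashi and Vance are each a committee chair, so the next rule applies.
Among Takahashi and Vance, alphabetically by surname: Takahashi before Vance.
Szabo, Tran and Horvat are each not a founding director, so the next rule applies.
Szabo, Tran and Horvat all have date first elected to the board Nov 13, 2003, so the next rule applies.
Among Szabo, Tran and Horvat, a committee chair before not a committee chair: Szabo and Tran (a committee chair) before Horvat (not a committee chair).
Among Szabo and Tran, alphabetically by surname: Szabo before Tran.
Order: Nguyen, Takahashi, Vance, Szabo, Tran, Horvat.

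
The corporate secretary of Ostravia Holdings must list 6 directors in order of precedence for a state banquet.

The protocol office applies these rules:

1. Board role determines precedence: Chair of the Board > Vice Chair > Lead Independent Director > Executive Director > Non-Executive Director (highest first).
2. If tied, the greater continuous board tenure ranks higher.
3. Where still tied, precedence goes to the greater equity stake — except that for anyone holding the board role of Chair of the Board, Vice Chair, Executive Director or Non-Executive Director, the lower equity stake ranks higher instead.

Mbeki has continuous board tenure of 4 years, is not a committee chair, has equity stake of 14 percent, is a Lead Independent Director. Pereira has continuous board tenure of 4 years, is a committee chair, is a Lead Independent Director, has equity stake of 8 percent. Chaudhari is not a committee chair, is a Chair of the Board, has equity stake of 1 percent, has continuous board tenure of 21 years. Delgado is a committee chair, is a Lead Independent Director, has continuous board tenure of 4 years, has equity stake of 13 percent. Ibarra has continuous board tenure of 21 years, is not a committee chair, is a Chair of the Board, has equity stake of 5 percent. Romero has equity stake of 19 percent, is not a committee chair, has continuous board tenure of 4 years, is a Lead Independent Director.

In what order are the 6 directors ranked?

Chaudhari, Ibarra, Romero, Mbeki, Delgado, Pereira

By board role: Chaudhari and Ibarra (Chair of the Board); then Romero, Mbeki, Delgado and Pereira (Lead Independent Director).
Chaudhari and Ibarra both have continuous board tenure 21 years, so the next rule applies.
Among Chaudhari and Ibarra, by equity stake (lower first) (reversed rule for this group): Chaudhari (1 percent) before Ibarra (5 percent).
Romero, Mbeki, Delgado and Pereira all have continuous board tenure 4 years, so the next rule applies.
Among Romero, Mbeki, Delgado and Pereira, by equity stake (higher first): Romero (19 percent) before Mbeki (14 percent) before Delgado (13 percent) before Pereira (8 percent).
Full order: Chaudhari, Ibarra, Romero, Mbeki, Delgado, Pereira.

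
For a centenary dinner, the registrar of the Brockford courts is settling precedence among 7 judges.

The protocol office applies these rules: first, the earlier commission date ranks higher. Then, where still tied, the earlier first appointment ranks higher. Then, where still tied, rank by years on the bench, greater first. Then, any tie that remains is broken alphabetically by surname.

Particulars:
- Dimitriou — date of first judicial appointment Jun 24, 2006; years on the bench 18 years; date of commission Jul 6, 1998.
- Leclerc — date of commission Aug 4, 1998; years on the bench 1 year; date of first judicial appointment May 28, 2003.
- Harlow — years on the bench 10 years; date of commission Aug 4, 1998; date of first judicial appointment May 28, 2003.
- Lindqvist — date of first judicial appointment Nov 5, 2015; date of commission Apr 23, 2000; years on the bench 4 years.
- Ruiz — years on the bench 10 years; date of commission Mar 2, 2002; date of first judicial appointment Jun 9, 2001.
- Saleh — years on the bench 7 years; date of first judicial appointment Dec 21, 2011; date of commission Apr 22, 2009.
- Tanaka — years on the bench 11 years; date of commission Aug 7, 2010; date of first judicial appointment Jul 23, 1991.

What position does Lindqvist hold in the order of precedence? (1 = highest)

4

By date of commission (earlier first): Dimitriou (Jul 6, 1998); then Harlow and Leclerc (both Aug 4, 1998); then Lindqvist (Apr 23, 2000); then Ruiz (Mar 2, 2002); then Saleh (Apr 22, 2009); then Tanaka (Aug 7, 2010).
Harlow and Leclerc both have date of first judicial appointment May 28, 2003, so the next rule applies.
Among Harlow and Leclerc, by years on the bench (higher first): Harlow (10 years) before Leclerc (1 year).
Order: Dimitriou, Harlow, Leclerc, Lindqvist, Ruiz, Saleh, Tanaka. So position 4.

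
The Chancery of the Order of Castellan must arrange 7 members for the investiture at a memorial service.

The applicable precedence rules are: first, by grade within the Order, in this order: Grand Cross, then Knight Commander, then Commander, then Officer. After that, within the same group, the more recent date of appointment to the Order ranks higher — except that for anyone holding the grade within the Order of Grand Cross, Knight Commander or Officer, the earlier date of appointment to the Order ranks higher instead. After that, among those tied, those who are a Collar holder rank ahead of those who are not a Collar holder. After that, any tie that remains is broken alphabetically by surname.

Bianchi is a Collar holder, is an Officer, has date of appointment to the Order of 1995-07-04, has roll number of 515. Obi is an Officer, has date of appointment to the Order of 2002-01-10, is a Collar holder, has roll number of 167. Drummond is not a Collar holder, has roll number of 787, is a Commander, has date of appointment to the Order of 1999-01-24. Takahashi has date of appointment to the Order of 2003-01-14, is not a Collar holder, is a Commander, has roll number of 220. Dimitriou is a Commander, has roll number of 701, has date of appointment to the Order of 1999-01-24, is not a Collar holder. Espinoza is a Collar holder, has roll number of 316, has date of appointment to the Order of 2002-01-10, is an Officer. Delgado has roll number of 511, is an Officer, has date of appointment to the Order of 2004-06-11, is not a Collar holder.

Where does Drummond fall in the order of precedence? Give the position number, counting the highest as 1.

3

By grade within the Order: Takahashi, Dimitriou and Drummond (Commander); then Bianchi, Espinoza, Obi and Delgado (Officer).
Among Takahashi, Dimitriou and Drummond, by date of appointment to the Order (later first): Takahashi (2003-01-14) before Dimitriou and Drummond (1999-01-24).
Dimitriou and Drummond are each not a Collar holder, so the next rule applies.
Among Dimitriou and Drummond, alphabetically by surname: Dimitriou before Drummond.
Among Bianchi, Espinoza, Obi and Delgado, by date of appointment to the Order (earlier first) (reversed rule for this group): Bianchi (1995-07-04) before Espinoza and Obi (2002-01-10) before Delgado (2004-06-11).
Espinoza and Obi are each a Collar holder, so the next rule applies.
Among Espinoza and Obi, alphabetically by surname: Espinoza before Obi.
Order: Takahashi, Dimitriou, Drummond, Bianchi, Espinoza, Obi, Delgado. So position 3.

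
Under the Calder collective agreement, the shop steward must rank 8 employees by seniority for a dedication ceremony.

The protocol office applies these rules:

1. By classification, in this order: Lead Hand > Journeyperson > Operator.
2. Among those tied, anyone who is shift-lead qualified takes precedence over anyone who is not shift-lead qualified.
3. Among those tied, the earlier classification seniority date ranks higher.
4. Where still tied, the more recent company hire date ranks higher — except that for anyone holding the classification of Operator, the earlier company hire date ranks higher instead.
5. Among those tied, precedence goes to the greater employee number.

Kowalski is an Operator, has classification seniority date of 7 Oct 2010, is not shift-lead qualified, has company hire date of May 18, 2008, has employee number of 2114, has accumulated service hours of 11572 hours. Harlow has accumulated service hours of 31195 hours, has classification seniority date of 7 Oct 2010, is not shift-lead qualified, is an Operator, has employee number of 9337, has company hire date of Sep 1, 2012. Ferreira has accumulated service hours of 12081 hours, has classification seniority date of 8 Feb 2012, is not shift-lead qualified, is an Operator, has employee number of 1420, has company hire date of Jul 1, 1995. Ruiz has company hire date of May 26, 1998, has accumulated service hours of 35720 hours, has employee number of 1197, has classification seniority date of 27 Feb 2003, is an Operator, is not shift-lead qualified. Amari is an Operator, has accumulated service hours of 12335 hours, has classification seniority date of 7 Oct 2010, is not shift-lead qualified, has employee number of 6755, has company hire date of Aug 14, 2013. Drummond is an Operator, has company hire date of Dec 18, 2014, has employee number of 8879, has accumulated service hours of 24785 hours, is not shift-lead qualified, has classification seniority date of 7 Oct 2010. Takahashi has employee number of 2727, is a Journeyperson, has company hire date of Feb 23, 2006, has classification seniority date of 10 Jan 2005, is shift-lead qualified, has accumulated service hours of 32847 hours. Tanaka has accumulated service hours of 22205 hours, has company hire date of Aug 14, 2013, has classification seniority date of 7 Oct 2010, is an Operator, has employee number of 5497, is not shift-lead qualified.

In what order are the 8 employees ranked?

Takahashi, Ruiz, Kowalski, Harlow, Amari, Tanaka, Drummond, Ferreira

By classification: Takahashi (Journeyperson); then Ruiz, Kowalski, Harlow, Amari, Tanaka, Drummond and Ferreira (Operator).
Ruiz, Kowalski, Harlow, Amari, Tanaka, Drummond and Ferreira are each not shift-lead qualified, so the next rule applies.
Among Ruiz, Kowalski, Harlow, Amari, Tanaka, Drummond and Ferreira, by classification seniority date (earlier first): Ruiz (27 Feb 2003) before Kowalski, Harlow, Amari, Tanaka and Drummond (7 Oct 2010) before Ferreira (8 Feb 2012).
Among Kowalski, Harlow, Amari, Tanaka and Drummond, by company hire date (earlier first) (reversed rule for this group): Kowalski (May 18, 2008) before Harlow (Sep 1, 2012) before Amari and Tanaka (Aug 14, 2013) before Drummond (Dec 18, 2014).
Among Amari and Tanaka, by employee number (higher first): Amari (6755) before Tanaka (5497).
Full order: Takahashi, Ruiz, Kowalski, Harlow, Amari, Tanaka, Drummond, Ferreira.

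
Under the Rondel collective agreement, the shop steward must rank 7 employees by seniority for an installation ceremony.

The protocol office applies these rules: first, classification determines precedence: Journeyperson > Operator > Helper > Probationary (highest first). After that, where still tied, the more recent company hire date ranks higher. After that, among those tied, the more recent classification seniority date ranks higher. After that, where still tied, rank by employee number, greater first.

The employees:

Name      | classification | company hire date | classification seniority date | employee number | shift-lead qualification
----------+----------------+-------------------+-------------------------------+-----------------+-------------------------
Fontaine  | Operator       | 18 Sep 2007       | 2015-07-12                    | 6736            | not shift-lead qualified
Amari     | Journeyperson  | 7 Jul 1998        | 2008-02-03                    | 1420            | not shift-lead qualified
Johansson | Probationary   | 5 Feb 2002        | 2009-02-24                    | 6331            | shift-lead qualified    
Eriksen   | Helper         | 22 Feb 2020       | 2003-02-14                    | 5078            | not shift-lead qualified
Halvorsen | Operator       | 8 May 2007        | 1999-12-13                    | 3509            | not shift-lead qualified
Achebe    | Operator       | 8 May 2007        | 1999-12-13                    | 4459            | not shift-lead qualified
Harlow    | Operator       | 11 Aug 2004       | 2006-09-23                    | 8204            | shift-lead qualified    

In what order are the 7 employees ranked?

Amari, Fontaine, Achebe, Halvorsen, Harlow, Eriksen, Johansson

By classification: Amari (Journeyperson); then Fontaine, Achebe, Halvorsen and Harlow (Operator); then Eriksen (Helper); then Johansson (Probationary).
Among Fontaine, Achebe, Halvorsen and Harlow, by company hire date (later first): Fontaine (18 Sep 2007) before Achebe and Halvorsen (8 May 2007) before Harlow (11 Aug 2004).
Achebe and Halvorsen both have classification seniority date 1999-12-13, so the next rule applies.
Among Achebe and Halvorsen, by employee number (higher first): Achebe (4459) before Halvorsen (3509).
Full order: Amari, Fontaine, Achebe, Halvorsen, Harlow, Eriksen, Johansson.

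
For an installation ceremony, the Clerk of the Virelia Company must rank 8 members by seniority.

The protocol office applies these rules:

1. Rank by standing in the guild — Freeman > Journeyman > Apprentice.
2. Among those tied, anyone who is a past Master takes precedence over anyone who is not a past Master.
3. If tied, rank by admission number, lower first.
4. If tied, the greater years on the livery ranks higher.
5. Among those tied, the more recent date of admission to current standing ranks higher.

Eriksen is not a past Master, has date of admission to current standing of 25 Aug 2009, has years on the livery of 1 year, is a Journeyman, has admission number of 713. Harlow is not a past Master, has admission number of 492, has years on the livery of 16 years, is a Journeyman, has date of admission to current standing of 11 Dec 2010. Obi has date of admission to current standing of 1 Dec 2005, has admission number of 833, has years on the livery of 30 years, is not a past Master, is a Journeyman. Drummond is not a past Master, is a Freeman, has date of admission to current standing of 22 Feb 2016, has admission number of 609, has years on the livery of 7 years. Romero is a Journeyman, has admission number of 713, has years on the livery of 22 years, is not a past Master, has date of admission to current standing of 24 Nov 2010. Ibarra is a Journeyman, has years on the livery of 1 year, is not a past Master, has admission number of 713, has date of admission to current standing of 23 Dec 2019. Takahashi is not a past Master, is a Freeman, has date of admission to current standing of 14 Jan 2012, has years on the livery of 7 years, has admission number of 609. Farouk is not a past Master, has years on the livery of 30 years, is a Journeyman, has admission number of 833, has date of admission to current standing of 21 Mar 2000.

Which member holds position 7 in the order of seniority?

Obi

By standing in the guild: Drummond and Takahashi (Freeman); then Harlow, Romero, Ibarra, Eriksen, Obi and Farouk (Journeyman).
Drummond and Takahashi are each not a past Master, so the next rule applies.
Drummond and Takahashi both have admission number 609, so the next rule applies.
Drummond and Takahashi both have years on the livery 7 years, so the next rule applies.
Among Drummond and Takahashi, by date of admission to current standing (later first): Drummond (22 Feb 2016) before Takahashi (14 Jan 2012).
Harlow, Romero, Ibarra, Eriksen, Obi and Farouk are each not a past Master, so the next rule applies.
Among Harlow, Romero, Ibarra, Eriksen, Obi and Farouk, by admission number (lower first): Harlow (492) before Romero, Ibarra and Eriksen (713) before Obi and Farouk (833).
Among Romero, Ibarra and Eriksen, by years on the livery (higher first): Romero (22 years) before Ibarra and Eriksen (1 year).
Among Ibarra and Eriksen, by date of admission to current standing (later first): Ibarra (23 Dec 2019) before Eriksen (25 Aug 2009).
Obi and Farouk both have years on the livery 30 years, so the next rule applies.
Among Obi and Farouk, by date of admission to current standing (later first): Obi (1 Dec 2005) before Farouk (21 Mar 2000).
Order: Drummond, Takahashi, Harlow, Romero, Ibarra, Eriksen, Obi, Farouk.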